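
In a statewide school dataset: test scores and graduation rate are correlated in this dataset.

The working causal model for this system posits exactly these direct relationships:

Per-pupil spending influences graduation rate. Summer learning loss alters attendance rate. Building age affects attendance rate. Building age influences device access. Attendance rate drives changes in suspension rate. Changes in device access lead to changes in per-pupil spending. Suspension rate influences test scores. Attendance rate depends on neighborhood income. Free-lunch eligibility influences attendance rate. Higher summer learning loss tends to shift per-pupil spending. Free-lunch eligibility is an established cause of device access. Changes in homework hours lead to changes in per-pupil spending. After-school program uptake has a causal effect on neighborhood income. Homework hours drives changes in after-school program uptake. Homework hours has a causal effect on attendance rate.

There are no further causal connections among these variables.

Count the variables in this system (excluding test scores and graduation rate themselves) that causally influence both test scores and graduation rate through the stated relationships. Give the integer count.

The common causes are: building age (to test scores via building age → attendance rate → suspension rate → test scores; to graduation rate via building age → device access → per-pupil spending → graduation rate); free-lunch eligibility (to test scores via free-lunch eligibility → attendance rate → suspension rate → test scores; to graduation rate via free-lunch eligibility → device access → per-pupil spending → graduation rate); homework hours (to test scores via homework hours → attendance rate → suspension rate → test scores; to graduation rate via homework hours → per-pupil spending → graduation rate); summer learning loss (to test scores via summer learning loss → attendance rate → suspension rate → test scores; to graduation rate via summer learning loss → per-pupil spending → graduation rate).
Every other variable lacks a causal path to at least one of test scores and graduation rate.

4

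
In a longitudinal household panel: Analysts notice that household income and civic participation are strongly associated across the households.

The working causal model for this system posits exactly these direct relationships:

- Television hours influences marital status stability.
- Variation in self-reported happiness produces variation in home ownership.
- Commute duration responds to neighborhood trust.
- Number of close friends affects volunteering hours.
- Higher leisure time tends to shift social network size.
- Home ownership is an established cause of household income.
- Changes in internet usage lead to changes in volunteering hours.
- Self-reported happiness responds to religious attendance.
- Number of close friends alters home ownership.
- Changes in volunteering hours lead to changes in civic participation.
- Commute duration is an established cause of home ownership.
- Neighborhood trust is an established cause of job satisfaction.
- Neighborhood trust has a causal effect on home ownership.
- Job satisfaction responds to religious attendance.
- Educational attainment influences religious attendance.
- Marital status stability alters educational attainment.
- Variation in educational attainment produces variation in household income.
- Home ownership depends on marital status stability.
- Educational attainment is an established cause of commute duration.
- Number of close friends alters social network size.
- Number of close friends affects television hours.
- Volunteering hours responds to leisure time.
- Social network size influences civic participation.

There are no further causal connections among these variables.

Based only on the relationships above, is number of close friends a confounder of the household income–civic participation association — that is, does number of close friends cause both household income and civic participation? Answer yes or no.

yes

Number of close friends has a causal path to household income (number of close friends → home ownership → household income) and to civic participation (number of close friends → volunteering hours → civic participation), so it is a common cause of both — a confounder.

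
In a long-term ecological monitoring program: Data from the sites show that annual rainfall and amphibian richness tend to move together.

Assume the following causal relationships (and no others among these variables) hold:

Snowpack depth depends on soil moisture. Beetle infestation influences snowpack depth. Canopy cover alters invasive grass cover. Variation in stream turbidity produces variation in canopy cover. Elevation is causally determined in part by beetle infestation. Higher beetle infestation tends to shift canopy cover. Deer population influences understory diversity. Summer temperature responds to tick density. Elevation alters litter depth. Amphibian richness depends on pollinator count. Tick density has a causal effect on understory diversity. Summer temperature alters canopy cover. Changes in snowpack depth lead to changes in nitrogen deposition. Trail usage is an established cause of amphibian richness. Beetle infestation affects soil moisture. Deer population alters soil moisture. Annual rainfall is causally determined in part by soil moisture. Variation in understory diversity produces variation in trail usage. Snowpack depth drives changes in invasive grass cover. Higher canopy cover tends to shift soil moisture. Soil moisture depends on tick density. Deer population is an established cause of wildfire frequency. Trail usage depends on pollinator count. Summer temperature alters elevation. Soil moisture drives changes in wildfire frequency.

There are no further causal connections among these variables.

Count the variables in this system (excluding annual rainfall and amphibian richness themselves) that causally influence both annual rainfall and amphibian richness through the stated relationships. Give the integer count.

The common causes are: deer population (to annual rainfall via deer population → soil moisture → annual rainfall; to amphibian richness via deer population → understory diversity → trail usage → amphibian richness); tick density (to annual rainfall via tick density → soil moisture → annual rainfall; to amphibian richness via tick density → understory diversity → trail usage → amphibian richness).
Every other variable lacks a causal path to at least one of annual rainfall and amphibian richness.

2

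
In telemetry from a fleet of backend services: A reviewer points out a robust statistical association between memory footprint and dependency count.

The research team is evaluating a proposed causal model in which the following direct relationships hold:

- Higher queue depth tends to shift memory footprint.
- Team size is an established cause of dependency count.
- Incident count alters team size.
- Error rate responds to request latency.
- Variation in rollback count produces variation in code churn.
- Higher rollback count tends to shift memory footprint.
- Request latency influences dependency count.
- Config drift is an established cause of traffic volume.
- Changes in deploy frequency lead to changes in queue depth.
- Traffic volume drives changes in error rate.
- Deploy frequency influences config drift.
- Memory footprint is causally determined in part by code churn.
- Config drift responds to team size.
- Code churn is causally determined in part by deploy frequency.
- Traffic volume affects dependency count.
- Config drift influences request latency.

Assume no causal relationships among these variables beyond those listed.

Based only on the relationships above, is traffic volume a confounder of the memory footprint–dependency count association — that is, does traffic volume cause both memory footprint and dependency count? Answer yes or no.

no

Traffic volume has no stated causal path to memory footprint. A confounder must cause both variables, so traffic volume does not qualify.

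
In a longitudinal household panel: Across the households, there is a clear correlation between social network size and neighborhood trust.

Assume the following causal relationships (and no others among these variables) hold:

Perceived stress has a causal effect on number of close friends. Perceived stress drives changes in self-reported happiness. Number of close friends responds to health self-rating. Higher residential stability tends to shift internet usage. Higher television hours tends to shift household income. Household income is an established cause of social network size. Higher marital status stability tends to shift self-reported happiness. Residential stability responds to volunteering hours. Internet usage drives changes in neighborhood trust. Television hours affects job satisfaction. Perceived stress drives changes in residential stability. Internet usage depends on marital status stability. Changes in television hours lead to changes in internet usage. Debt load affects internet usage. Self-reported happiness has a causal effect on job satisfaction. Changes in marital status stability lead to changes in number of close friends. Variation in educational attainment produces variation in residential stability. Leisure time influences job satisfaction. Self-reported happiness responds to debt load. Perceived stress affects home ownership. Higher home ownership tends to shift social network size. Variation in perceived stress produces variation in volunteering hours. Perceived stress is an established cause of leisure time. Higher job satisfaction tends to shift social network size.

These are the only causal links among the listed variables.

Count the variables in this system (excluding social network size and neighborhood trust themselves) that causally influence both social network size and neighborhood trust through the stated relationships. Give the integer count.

The common causes are: debt load (to social network size via debt load → self-reported happiness → job satisfaction → social network size; to neighborhood trust via debt load → internet usage → neighborhood trust); marital status stability (to social network size via marital status stability → self-reported happiness → job satisfaction → social network size; to neighborhood trust via marital status stability → internet usage → neighborhood trust); perceived stress (to social network size via perceived stress → home ownership → social network size; to neighborhood trust via perceived stress → residential stability → internet usage → neighborhood trust); television hours (to social network size via television hours → job satisfaction → social network size; to neighborhood trust via television hours → internet usage → neighborhood trust).
Every other variable lacks a causal path to at least one of social network size and neighborhood trust.

4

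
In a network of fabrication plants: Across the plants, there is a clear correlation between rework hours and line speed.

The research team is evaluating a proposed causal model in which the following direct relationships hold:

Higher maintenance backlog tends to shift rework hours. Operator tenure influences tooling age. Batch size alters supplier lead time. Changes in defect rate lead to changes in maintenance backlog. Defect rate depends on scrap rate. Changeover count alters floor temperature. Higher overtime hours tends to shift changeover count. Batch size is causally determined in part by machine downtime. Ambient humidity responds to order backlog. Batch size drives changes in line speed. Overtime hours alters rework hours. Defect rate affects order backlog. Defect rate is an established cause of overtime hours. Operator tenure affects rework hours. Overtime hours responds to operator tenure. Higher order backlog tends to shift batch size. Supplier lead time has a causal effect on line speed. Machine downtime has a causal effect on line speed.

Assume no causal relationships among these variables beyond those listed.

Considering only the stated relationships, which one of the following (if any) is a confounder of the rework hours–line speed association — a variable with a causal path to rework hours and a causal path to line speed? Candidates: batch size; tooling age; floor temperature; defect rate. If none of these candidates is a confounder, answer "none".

defect rate

Defect rate causes rework hours (defect rate → overtime hours → rework hours) and also causes line speed (defect rate → order backlog → batch size → line speed); it is a common cause of both.
Each of the other candidates lacks a causal path to at least one of rework hours and line speed, so they do not confound the relationship.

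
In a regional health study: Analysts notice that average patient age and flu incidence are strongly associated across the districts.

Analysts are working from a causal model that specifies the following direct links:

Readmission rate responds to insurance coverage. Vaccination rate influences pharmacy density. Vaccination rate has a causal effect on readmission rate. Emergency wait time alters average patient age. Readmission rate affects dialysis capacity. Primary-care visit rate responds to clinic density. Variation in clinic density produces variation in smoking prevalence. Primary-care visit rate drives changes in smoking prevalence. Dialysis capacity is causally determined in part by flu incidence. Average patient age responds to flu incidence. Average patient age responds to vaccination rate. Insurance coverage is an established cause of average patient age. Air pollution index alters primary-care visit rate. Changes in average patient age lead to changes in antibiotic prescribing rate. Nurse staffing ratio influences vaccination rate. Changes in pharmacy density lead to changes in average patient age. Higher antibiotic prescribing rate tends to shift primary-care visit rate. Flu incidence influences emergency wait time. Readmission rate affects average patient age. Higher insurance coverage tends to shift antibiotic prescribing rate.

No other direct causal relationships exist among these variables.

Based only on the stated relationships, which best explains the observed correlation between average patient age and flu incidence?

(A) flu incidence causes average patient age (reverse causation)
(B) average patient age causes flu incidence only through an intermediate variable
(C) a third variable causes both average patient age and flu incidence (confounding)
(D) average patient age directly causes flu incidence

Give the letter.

The stated link runs flu incidence → average patient age; average patient age has no causal path to flu incidence. No variable causes both, so confounding is ruled out. The correlation reflects reverse causation.

A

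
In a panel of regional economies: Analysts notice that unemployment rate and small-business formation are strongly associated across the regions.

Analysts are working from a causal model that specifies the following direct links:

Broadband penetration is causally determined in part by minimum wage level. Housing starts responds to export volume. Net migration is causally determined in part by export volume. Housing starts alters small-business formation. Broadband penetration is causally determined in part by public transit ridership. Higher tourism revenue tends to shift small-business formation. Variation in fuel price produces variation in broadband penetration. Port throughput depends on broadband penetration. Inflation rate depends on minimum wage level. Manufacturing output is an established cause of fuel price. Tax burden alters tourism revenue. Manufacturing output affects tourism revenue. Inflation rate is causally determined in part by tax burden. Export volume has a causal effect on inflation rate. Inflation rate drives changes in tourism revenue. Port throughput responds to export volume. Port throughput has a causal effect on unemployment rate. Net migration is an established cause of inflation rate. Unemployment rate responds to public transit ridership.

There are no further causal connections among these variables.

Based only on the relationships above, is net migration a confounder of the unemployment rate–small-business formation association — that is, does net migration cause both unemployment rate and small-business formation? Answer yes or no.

no

Net migration has no stated causal path to unemployment rate. A confounder must cause both variables, so net migration does not qualify.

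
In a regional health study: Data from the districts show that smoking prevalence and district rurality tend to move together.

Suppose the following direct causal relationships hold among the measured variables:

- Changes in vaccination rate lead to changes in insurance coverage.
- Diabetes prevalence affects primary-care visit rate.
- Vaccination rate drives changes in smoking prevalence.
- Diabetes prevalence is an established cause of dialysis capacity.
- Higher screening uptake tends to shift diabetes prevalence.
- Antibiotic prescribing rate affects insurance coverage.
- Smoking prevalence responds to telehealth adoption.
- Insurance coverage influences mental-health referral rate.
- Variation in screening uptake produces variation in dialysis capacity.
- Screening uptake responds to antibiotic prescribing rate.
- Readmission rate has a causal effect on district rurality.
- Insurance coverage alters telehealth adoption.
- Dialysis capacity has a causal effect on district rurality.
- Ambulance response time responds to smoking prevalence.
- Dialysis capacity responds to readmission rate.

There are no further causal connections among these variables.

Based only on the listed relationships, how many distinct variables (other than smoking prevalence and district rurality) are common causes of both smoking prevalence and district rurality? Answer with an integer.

The common causes are: antibiotic prescribing rate (to smoking prevalence via antibiotic prescribing rate → insurance coverage → telehealth adoption → smoking prevalence; to district rurality via antibiotic prescribing rate → screening uptake → dialysis capacity → district rurality).
Every other variable lacks a causal path to at least one of smoking prevalence and district rurality.

1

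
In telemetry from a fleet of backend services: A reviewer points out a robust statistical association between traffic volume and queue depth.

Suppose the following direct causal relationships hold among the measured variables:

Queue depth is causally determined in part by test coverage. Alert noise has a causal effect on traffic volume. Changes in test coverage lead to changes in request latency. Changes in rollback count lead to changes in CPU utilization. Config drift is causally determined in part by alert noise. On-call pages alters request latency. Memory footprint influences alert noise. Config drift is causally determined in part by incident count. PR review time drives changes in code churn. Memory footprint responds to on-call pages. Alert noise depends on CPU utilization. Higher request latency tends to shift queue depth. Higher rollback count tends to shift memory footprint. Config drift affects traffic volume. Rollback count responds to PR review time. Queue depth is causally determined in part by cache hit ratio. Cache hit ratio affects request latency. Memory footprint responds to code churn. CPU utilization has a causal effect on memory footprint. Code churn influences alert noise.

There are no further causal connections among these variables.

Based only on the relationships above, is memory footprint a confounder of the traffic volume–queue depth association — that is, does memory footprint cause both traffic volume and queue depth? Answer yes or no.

Memory footprint has no stated causal path to queue depth. A confounder must cause both variables, so memory footprint does not qualify.

no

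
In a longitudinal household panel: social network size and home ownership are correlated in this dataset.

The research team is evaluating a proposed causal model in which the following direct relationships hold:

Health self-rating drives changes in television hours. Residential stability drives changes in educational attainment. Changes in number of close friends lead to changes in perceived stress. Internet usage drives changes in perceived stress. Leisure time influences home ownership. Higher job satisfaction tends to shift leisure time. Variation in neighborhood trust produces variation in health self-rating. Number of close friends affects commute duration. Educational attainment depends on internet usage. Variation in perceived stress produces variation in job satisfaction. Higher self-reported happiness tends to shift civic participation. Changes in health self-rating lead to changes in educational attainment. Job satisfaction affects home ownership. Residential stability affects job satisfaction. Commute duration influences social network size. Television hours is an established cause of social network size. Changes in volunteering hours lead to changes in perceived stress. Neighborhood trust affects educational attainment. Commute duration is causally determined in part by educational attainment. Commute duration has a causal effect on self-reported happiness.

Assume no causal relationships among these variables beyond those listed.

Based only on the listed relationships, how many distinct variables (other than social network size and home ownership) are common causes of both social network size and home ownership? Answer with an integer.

3

The common causes are: internet usage (to social network size via internet usage → educational attainment → commute duration → social network size; to home ownership via internet usage → perceived stress → job satisfaction → home ownership); number of close friends (to social network size via number of close friends → commute duration → social network size; to home ownership via number of close friends → perceived stress → job satisfaction → home ownership); residential stability (to social network size via residential stability → educational attainment → commute duration → social network size; to home ownership via residential stability → job satisfaction → home ownership).
Every other variable lacks a causal path to at least one of social network size and home ownership.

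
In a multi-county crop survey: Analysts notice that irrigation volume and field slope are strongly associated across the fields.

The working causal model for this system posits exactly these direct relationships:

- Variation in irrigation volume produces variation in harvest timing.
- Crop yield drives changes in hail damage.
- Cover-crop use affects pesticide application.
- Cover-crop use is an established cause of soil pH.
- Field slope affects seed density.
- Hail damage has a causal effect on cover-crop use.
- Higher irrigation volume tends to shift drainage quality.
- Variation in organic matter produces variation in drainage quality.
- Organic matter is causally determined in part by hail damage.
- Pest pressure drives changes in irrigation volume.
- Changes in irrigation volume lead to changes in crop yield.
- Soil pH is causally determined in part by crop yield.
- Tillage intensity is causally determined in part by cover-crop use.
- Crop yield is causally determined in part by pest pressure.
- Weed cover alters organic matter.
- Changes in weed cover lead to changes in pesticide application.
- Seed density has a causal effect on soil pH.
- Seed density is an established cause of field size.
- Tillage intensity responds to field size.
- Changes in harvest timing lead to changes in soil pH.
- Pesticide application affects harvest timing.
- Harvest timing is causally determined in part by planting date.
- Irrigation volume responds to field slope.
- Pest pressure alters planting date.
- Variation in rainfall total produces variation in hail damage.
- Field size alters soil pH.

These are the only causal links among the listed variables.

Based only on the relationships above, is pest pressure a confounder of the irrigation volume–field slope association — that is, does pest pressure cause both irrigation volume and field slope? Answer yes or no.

no

Pest pressure has no stated causal path to field slope. A confounder must cause both variables, so pest pressure does not qualify.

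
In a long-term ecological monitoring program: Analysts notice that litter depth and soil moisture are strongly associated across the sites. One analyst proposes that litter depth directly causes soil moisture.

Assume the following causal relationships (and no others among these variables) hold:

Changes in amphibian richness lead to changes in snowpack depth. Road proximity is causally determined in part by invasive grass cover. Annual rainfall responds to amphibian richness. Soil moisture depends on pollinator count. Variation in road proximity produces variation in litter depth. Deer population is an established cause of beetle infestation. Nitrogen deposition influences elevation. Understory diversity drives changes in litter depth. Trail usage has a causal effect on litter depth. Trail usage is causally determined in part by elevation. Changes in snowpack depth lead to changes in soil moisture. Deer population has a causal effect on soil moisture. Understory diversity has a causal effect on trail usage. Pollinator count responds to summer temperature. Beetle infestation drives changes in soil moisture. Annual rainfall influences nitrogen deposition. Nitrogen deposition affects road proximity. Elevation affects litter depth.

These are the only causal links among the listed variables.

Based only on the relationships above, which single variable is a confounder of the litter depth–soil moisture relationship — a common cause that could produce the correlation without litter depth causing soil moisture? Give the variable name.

amphibian richness

Amphibian richness has a causal path to litter depth (amphibian richness → annual rainfall → nitrogen deposition → elevation → litter depth) and a separate causal path to soil moisture (amphibian richness → snowpack depth → soil moisture), so it is a common cause of both.
No stated relationship gives litter depth a causal route to soil moisture, so the correlation is explained by the shared upstream cause rather than a direct effect.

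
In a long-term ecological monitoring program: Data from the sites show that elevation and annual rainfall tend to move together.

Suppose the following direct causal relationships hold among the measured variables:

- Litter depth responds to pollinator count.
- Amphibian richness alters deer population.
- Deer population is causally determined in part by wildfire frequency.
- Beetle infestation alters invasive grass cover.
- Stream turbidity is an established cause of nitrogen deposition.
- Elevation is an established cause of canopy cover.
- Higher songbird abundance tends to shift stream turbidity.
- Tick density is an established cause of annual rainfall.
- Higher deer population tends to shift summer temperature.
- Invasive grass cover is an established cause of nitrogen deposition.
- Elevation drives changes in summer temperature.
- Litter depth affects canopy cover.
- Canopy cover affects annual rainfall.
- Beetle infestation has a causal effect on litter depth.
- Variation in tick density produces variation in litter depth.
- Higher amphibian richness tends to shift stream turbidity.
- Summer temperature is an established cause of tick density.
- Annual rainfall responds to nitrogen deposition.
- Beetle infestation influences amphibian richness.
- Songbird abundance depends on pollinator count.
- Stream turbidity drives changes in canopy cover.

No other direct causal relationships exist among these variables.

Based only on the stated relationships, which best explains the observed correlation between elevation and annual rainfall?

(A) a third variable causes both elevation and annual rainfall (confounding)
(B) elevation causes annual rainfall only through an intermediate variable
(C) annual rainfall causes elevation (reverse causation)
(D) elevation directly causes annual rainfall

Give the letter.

B

Elevation reaches annual rainfall through elevation → canopy cover → annual rainfall — an indirect causal chain with no direct elevation → annual rainfall link. No variable causes both elevation and annual rainfall, so confounding is ruled out; the effect is mediated.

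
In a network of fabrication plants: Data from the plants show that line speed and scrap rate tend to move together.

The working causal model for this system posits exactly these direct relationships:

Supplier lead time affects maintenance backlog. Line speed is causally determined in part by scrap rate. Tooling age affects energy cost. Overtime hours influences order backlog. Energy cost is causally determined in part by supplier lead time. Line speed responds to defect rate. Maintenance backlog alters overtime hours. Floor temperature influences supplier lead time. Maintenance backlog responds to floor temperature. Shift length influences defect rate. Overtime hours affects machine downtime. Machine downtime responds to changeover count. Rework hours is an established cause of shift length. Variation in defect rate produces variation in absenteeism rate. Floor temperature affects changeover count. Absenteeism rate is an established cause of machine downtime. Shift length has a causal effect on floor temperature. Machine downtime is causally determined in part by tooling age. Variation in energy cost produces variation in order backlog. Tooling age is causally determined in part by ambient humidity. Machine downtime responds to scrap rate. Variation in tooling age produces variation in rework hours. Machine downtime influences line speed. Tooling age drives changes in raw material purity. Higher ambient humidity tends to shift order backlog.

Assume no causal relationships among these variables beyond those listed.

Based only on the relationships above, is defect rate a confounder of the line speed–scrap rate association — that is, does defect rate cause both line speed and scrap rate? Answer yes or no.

no

Defect rate has no stated causal path to scrap rate. A confounder must cause both variables, so defect rate does not qualify.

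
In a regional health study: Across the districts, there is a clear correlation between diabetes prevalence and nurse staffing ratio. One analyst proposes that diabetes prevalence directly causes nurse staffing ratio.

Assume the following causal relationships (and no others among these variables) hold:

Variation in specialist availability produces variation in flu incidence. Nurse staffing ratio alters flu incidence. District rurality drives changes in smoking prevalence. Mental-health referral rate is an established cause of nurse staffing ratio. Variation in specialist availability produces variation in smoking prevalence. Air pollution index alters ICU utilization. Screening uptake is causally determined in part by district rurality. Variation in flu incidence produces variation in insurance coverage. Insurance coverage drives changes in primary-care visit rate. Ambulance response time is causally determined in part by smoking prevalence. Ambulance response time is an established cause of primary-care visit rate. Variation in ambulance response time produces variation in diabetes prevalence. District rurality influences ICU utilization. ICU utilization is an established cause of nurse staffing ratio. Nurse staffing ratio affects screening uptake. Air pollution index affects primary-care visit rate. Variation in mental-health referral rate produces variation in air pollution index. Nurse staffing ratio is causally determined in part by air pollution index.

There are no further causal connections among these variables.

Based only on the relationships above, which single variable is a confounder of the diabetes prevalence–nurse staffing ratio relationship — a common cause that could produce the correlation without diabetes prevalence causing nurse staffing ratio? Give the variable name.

district rurality

District rurality has a causal path to diabetes prevalence (district rurality → smoking prevalence → ambulance response time → diabetes prevalence) and a separate causal path to nurse staffing ratio (district rurality → ICU utilization → nurse staffing ratio), so it is a common cause of both.
No stated relationship gives diabetes prevalence a causal route to nurse staffing ratio, so the correlation is explained by the shared upstream cause rather than a direct effect.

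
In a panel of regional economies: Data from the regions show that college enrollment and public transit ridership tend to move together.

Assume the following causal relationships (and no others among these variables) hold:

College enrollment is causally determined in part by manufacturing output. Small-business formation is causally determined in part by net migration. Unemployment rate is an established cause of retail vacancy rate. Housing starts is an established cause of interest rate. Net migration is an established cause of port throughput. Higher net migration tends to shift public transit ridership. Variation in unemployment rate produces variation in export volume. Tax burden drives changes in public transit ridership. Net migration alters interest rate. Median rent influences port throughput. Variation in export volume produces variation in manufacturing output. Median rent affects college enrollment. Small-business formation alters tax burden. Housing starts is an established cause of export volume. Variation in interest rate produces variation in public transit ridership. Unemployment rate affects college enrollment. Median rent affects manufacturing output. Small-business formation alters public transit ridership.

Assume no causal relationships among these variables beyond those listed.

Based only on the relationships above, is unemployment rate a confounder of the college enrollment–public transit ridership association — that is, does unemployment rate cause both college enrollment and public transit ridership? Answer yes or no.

no

Unemployment rate has no stated causal path to public transit ridership. A confounder must cause both variables, so unemployment rate does not qualify.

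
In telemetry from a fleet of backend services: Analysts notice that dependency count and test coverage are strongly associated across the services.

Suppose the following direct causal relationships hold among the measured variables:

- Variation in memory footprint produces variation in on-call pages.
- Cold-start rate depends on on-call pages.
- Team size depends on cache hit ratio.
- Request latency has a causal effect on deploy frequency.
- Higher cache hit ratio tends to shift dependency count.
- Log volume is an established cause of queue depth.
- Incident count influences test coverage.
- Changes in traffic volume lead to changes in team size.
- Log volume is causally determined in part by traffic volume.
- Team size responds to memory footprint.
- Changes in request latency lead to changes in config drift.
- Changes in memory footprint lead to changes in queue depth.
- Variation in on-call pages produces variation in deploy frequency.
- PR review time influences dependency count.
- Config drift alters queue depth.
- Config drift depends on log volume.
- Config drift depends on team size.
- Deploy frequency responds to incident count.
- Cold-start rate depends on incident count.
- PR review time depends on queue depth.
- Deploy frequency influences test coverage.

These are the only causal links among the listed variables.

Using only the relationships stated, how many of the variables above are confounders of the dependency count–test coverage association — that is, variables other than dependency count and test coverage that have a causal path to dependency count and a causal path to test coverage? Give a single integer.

2

The common causes are: memory footprint (to dependency count via memory footprint → queue depth → PR review time → dependency count; to test coverage via memory footprint → on-call pages → deploy frequency → test coverage); request latency (to dependency count via request latency → config drift → queue depth → PR review time → dependency count; to test coverage via request latency → deploy frequency → test coverage).
Every other variable lacks a causal path to at least one of dependency count and test coverage.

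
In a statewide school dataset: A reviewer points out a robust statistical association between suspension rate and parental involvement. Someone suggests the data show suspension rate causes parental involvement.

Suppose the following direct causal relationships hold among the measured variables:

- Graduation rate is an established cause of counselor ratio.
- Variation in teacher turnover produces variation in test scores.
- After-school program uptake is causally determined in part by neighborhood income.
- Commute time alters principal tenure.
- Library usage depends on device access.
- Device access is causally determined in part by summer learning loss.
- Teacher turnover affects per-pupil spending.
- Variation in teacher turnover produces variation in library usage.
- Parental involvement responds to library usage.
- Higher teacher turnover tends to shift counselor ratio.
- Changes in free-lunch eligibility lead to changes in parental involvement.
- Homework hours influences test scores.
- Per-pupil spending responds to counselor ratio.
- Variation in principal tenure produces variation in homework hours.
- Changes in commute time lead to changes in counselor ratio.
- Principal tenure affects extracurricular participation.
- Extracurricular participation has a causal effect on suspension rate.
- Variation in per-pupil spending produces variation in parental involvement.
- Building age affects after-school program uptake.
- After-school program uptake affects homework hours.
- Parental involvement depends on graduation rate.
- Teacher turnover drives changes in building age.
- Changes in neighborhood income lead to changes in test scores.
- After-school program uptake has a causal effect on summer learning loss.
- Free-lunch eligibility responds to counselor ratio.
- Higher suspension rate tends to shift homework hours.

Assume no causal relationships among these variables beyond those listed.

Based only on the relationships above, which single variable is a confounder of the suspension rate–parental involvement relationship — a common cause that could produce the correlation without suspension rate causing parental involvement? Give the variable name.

commute time

Commute time has a causal path to suspension rate (commute time → principal tenure → extracurricular participation → suspension rate) and a separate causal path to parental involvement (commute time → counselor ratio → free-lunch eligibility → parental involvement), so it is a common cause of both.
No stated relationship gives suspension rate a causal route to parental involvement, so the correlation is explained by the shared upstream cause rather than a direct effect.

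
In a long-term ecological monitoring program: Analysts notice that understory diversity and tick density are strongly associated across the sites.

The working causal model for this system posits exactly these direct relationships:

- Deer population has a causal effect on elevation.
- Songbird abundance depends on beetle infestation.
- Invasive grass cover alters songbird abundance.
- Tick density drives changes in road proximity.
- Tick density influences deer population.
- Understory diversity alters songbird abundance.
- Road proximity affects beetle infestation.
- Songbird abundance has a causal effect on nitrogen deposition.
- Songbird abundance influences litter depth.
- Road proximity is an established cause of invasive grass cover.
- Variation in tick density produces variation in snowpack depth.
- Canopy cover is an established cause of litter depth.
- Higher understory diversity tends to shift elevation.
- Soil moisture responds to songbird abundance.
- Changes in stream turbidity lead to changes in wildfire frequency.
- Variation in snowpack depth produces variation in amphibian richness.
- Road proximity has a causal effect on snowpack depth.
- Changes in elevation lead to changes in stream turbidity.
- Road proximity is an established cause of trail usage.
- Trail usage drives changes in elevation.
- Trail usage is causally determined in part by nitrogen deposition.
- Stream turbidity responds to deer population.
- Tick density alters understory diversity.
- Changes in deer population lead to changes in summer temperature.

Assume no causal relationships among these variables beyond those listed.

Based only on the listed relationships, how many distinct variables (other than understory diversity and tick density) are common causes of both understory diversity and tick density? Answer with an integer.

No listed variable has a causal path to both understory diversity and tick density, so there are no common causes.

0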